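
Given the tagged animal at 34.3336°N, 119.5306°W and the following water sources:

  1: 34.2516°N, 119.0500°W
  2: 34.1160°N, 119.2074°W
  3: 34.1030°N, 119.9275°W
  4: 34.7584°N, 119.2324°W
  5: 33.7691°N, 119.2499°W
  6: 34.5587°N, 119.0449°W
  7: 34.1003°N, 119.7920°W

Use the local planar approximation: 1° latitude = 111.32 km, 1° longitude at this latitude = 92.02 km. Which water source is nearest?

Distances from 34.3336°N, 119.5306°W:
1: √((-0.0820·111.32)² + (0.4806·92.02)²) = √(83.324765 + 1955.833996) = 45.1570 km
2: √((-0.2176·111.32)² + (0.3232·92.02)²) = √(586.764969 + 884.518991) = 38.3573 km
3: √((-0.2306·111.32)² + (-0.3969·92.02)²) = √(658.969025 + 1333.910391) = 44.6417 km
4: √((0.4248·111.32)² + (0.2982·92.02)²) = √(2236.224552 + 752.973576) = 54.6736 km
5: √((-0.5645·111.32)² + (0.2807·92.02)²) = √(3948.883195 + 667.189623) = 67.9417 km
6: √((0.2251·111.32)² + (0.4857·92.02)²) = √(627.909979 + 1997.563826) = 51.2394 km
7: √((-0.2333·111.32)² + (-0.2614·92.02)²) = √(674.490556 + 578.596263) = 35.3990 km
Minimum: 7 at 35.3990 km.

7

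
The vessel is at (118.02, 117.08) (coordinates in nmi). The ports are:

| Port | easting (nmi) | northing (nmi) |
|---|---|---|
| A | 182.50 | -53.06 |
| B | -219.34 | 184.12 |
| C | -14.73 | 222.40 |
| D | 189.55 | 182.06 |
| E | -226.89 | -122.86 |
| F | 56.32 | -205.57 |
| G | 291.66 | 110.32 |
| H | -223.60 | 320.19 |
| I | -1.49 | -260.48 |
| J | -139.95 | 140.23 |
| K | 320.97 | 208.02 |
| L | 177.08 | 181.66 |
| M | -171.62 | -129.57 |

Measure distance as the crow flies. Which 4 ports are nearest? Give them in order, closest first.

L, D, C, G

Distances from (118.02, 117.08):
A: √((64.48)² + (-170.14)²) = √(4157.6704 + 28947.6196) = 181.95 nmi
B: √((-337.36)² + (67.04)²) = √(113811.7696 + 4494.3616) = 343.96 nmi
C: √((-132.75)² + (105.32)²) = √(17622.5625 + 11092.3024) = 169.45 nmi
D: √((71.53)² + (64.98)²) = √(5116.5409 + 4222.4004) = 96.64 nmi
E: √((-344.91)² + (-239.94)²) = √(118962.9081 + 57571.2036) = 420.16 nmi
F: √((-61.70)² + (-322.65)²) = √(3806.8900 + 104103.0225) = 328.50 nmi
G: √((173.64)² + (-6.76)²) = √(30150.8496 + 45.6976) = 173.77 nmi
H: √((-341.62)² + (203.11)²) = √(116704.2244 + 41253.6721) = 397.44 nmi
I: √((-119.51)² + (-377.56)²) = √(14282.6401 + 142551.5536) = 396.02 nmi
J: √((-257.97)² + (23.15)²) = √(66548.5209 + 535.9225) = 259.01 nmi
K: √((202.95)² + (90.94)²) = √(41188.7025 + 8270.0836) = 222.39 nmi
L: √((59.06)² + (64.58)²) = √(3488.0836 + 4170.5764) = 87.51 nmi
M: √((-289.64)² + (-246.65)²) = √(83891.3296 + 60836.2225) = 380.43 nmi
Sorted: L (87.51 nmi) < D (96.64 nmi) < C (169.45 nmi) < G (173.77 nmi) < A (181.95 nmi) < K (222.39 nmi) < …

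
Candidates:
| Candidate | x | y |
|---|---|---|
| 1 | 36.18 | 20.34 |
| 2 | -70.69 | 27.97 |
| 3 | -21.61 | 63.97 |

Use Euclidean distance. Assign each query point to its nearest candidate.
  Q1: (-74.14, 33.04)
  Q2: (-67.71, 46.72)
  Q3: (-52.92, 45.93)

Q1 at (-74.14, 33.04):
  1: 111.05
  2: 6.13
  3: 60.96
  → nearest: 2 (6.13)
Q2 at (-67.71, 46.72):
  1: 107.19
  2: 18.99
  3: 49.22
  → nearest: 2 (18.99)
Q3 at (-52.92, 45.93):
  1: 92.70
  2: 25.27
  3: 36.14
  → nearest: 2 (25.27)

Q1→2; Q2→2; Q3→2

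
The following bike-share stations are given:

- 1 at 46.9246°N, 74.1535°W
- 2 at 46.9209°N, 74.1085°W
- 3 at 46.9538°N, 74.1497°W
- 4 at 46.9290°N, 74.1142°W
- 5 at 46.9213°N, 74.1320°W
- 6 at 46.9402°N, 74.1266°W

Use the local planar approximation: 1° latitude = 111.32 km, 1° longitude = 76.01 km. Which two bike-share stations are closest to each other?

2 and 4

Pairwise distances:
1–2: 3.4452 km
1–3: 3.2634 km
1–4: 3.0271 km
1–5: 1.6750 km
1–6: 2.6826 km
2–3: 4.8188 km
2–4: 1.0004 km
2–5: 1.7868 km
2–6: 2.5512 km
3–4: 3.8604 km
3–5: 3.8600 km
3–6: 2.3184 km
4–5: 1.6016 km
4–6: 1.5630 km
5–6: 2.1436 km
Closest pair: 2–4 at 1.0004 km.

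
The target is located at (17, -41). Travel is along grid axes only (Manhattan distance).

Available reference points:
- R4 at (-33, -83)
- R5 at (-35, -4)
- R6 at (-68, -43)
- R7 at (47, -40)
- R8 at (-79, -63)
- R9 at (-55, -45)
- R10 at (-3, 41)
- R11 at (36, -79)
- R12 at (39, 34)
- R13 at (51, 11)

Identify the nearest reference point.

R7

Distances from (17, -41):
R4: 92
R5: 89
R6: 87
R7: 31
R8: 118
R9: 76
R10: 102
R11: 57
R12: 97
R13: 86
Minimum: R7 at 31.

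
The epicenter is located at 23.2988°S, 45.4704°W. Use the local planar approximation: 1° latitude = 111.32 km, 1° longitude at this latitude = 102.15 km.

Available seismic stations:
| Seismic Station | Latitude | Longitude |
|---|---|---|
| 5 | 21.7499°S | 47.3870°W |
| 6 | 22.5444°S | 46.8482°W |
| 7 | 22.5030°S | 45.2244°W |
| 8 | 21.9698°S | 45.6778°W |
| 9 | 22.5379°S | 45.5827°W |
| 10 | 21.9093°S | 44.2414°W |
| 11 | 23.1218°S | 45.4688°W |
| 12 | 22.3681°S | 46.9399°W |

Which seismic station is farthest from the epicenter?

5

Distances from 23.2988°S, 45.4704°W:
5: 260.8830 km
6: 163.8932 km
7: 92.0835 km
8: 149.4535 km
9: 85.4767 km
10: 199.2148 km
11: 19.7043 km
12: 182.3923 km
Maximum: 5 at 260.8830 km.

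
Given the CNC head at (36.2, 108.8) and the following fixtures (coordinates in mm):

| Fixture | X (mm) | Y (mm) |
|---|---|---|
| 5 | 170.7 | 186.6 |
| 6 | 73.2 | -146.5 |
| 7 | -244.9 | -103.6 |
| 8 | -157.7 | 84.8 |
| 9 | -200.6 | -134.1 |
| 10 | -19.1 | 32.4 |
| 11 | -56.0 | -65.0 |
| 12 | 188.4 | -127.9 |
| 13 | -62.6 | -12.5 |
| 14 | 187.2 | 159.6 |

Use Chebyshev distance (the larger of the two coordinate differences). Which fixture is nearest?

10

Distances from (36.2, 108.8):
5: 134.5 mm
6: 255.3 mm
7: 281.1 mm
8: 193.9 mm
9: 242.9 mm
10: 76.4 mm
11: 173.8 mm
12: 236.7 mm
13: 121.3 mm
14: 151.0 mm
Minimum: 10 at 76.4 mm.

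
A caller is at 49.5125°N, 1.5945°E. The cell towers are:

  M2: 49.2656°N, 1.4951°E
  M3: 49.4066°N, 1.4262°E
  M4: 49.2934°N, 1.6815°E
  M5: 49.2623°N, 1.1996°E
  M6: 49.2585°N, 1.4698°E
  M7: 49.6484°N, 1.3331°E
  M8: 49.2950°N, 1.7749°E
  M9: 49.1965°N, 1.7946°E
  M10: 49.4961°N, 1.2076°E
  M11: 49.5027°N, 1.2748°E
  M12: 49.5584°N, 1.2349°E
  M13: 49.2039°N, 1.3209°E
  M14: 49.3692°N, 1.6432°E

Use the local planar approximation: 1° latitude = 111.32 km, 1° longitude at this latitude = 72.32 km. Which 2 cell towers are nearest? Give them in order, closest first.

M14, M3

Distances from 49.5125°N, 1.5945°E:
M2: 28.4094 km
M3: 16.9446 km
M4: 25.1887 km
M5: 39.8920 km
M6: 29.6786 km
M7: 24.2125 km
M8: 27.5034 km
M9: 38.0374 km
M10: 28.0401 km
M11: 23.1464 km
M12: 26.5035 km
M13: 39.6443 km
M14: 16.3363 km
Sorted: M14 (16.3363 km) < M3 (16.9446 km) < M11 (23.1464 km) < M7 (24.2125 km) < …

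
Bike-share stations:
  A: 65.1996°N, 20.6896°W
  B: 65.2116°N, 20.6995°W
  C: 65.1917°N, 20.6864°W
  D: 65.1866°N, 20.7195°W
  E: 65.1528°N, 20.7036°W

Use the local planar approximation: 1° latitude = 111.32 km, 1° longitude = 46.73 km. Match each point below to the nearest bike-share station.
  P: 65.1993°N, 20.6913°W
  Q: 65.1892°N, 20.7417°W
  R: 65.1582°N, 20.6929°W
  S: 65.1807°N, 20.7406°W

P→A; Q→D; R→E; S→D

P at 65.1993°N, 20.6913°W:
  A: √((0.0003·111.32)² + (0.0017·46.73)²) = √(0.0011153 + 0.0063109) = 0.08618 km
  B: √((0.0123·111.32)² + (-0.0082·46.73)²) = √(1.8748072 + 0.1468315) = 1.42184 km
  C: √((-0.0076·111.32)² + (0.0049·46.73)²) = √(0.7157701 + 0.0524305) = 0.87647 km
  D: √((-0.0127·111.32)² + (-0.0282·46.73)²) = √(1.9987286 + 1.7365599) = 1.93269 km
  E: √((-0.0465·111.32)² + (-0.0123·46.73)²) = √(26.7949099 + 0.3303709) = 5.20819 km
  → nearest: A (0.08618 km)
Q at 65.1892°N, 20.7417°W:
  A: √((0.0104·111.32)² + (0.0521·46.73)²) = √(1.3403341 + 5.9274378) = 2.69588 km
  B: √((0.0224·111.32)² + (0.0422·46.73)²) = √(6.2178814 + 3.8888077) = 3.17910 km
  C: √((0.0025·111.32)² + (0.0553·46.73)²) = √(0.0774509 + 6.6779294) = 2.59911 km
  D: √((-0.0026·111.32)² + (0.0222·46.73)²) = √(0.0837709 + 1.0762112) = 1.07702 km
  E: √((-0.0364·111.32)² + (0.0381·46.73)²) = √(16.4190930 + 3.1698705) = 4.42594 km
  → nearest: D (1.07702 km)
R at 65.1582°N, 20.6929°W:
  A: √((0.0414·111.32)² + (0.0033·46.73)²) = √(21.2396364 + 0.0237804) = 4.61123 km
  B: √((0.0534·111.32)² + (-0.0066·46.73)²) = √(35.3369376 + 0.0951217) = 5.95248 km
  C: √((0.0335·111.32)² + (0.0065·46.73)²) = √(13.9070818 + 0.0922610) = 3.74157 km
  D: √((0.0284·111.32)² + (-0.0266·46.73)²) = √(9.9950064 + 1.5450937) = 3.39707 km
  E: √((-0.0054·111.32)² + (-0.0107·46.73)²) = √(0.3613549 + 0.2500110) = 0.78190 km
  → nearest: E (0.78190 km)
S at 65.1807°N, 20.7406°W:
  A: √((0.0189·111.32)² + (0.0510·46.73)²) = √(4.4265972 + 5.6797852) = 3.17905 km
  B: √((0.0309·111.32)² + (0.0411·46.73)²) = √(11.8321415 + 3.6887159) = 3.93965 km
  C: √((0.0110·111.32)² + (0.0542·46.73)²) = √(1.4994492 + 6.4149036) = 2.81325 km
  D: √((0.0059·111.32)² + (0.0211·46.73)²) = √(0.4313705 + 0.9722019) = 1.18472 km
  E: √((-0.0279·111.32)² + (0.0370·46.73)²) = √(9.6461676 + 2.9894756) = 3.55466 km
  → nearest: D (1.18472 km)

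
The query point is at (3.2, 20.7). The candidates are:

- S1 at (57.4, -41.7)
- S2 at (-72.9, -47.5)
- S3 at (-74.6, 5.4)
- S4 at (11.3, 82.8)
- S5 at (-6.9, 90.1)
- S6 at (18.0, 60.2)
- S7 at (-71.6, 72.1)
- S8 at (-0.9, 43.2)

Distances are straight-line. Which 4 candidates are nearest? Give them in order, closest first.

Distances from (3.2, 20.7):
S1: √((54.2)² + (-62.4)²) = √(2937.640 + 3893.760) = 82.7
S2: √((-76.1)² + (-68.2)²) = √(5791.210 + 4651.240) = 102.2
S3: √((-77.8)² + (-15.3)²) = √(6052.840 + 234.090) = 79.3
S4: √((8.1)² + (62.1)²) = √(65.610 + 3856.410) = 62.6
S5: √((-10.1)² + (69.4)²) = √(102.010 + 4816.360) = 70.1
S6: √((14.8)² + (39.5)²) = √(219.040 + 1560.250) = 42.2
S7: √((-74.8)² + (51.4)²) = √(5595.040 + 2641.960) = 90.8
S8: √((-4.1)² + (22.5)²) = √(16.810 + 506.250) = 22.9
Sorted: S8 (22.9) < S6 (42.2) < S4 (62.6) < S5 (70.1) < S3 (79.3) < S1 (82.7) < …

S8, S6, S4, S5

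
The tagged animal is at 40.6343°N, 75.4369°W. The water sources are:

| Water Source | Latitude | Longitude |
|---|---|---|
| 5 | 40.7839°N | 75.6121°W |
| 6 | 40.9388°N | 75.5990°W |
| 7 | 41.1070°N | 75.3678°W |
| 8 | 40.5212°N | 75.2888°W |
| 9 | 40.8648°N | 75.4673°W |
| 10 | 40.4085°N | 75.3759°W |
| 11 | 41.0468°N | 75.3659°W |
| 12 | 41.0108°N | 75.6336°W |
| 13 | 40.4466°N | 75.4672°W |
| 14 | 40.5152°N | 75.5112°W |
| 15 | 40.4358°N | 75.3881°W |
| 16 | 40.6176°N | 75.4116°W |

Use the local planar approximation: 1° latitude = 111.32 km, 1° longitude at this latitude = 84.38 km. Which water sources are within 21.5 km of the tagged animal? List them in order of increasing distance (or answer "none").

Distances from 40.6343°N, 75.4369°W:
5: 22.2685 km
6: 36.5526 km
7: 52.9430 km
8: 17.7393 km
9: 25.7872 km
10: 25.6576 km
11: 46.3087 km
12: 45.0787 km
13: 21.0506 km
14: 14.6658 km
15: 22.4774 km
16: 2.8308 km
Threshold 21.5 km: 16 (2.8308 km), 14 (14.6658 km), 8 (17.7393 km), 13 (21.0506 km) are within range.

16, 14, 8, 13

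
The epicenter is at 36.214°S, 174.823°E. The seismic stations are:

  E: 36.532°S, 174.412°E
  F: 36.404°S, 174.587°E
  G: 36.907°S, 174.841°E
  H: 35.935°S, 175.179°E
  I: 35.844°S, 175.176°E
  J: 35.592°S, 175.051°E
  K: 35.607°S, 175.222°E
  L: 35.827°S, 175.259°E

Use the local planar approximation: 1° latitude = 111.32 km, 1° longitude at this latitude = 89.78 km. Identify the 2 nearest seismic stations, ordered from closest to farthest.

F, H

Distances from 36.214°S, 174.823°E:
E: √((-0.318·111.32)² + (-0.411·89.78)²) = √(1253.14301 + 1361.57900) = 51.134 km
F: √((-0.190·111.32)² + (-0.236·89.78)²) = √(447.35634 + 448.93473) = 29.938 km
G: √((-0.693·111.32)² + (0.018·89.78)²) = √(5951.31400 + 2.61159) = 77.162 km
H: √((0.279·111.32)² + (0.356·89.78)²) = √(964.61676 + 1021.54899) = 44.566 km
I: √((0.370·111.32)² + (0.353·89.78)²) = √(1696.48429 + 1004.40441) = 51.970 km
J: √((0.622·111.32)² + (0.228·89.78)²) = √(4794.32162 + 419.01435) = 72.203 km
K: √((0.607·111.32)² + (0.399·89.78)²) = √(4565.87248 + 1283.23145) = 76.479 km
L: √((0.387·111.32)² + (0.436·89.78)²) = √(1855.95878 + 1532.25900) = 58.208 km
Sorted: F (29.938 km) < H (44.566 km) < E (51.134 km) < I (51.970 km) < …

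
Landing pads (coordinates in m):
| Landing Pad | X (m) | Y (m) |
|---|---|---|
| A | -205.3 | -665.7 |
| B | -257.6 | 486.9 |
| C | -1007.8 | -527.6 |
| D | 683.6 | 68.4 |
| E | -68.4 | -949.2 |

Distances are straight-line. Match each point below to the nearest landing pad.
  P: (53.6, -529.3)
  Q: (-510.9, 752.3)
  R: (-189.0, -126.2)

P→A; Q→B; R→A

P at (53.6, -529.3):
  A: √((-258.9)² + (-136.4)²) = √(67029.210 + 18604.960) = 292.6 m
  B: √((-311.2)² + (1016.2)²) = √(96845.440 + 1032662.440) = 1062.8 m
  C: √((-1061.4)² + (1.7)²) = √(1126569.960 + 2.890) = 1061.4 m
  D: √((630.0)² + (597.7)²) = √(396900.000 + 357245.290) = 868.4 m
  E: √((-122.0)² + (-419.9)²) = √(14884.000 + 176316.010) = 437.3 m
  → nearest: A (292.6 m)
Q at (-510.9, 752.3):
  A: √((305.6)² + (-1418.0)²) = √(93391.360 + 2010724.000) = 1450.6 m
  B: √((253.3)² + (-265.4)²) = √(64160.890 + 70437.160) = 366.9 m
  C: √((-496.9)² + (-1279.9)²) = √(246909.610 + 1638144.010) = 1373.0 m
  D: √((1194.5)² + (-683.9)²) = √(1426830.250 + 467719.210) = 1376.4 m
  E: √((442.5)² + (-1701.5)²) = √(195806.250 + 2895102.250) = 1758.1 m
  → nearest: B (366.9 m)
R at (-189.0, -126.2):
  A: √((-16.3)² + (-539.5)²) = √(265.690 + 291060.250) = 539.7 m
  B: √((-68.6)² + (613.1)²) = √(4705.960 + 375891.610) = 616.9 m
  C: √((-818.8)² + (-401.4)²) = √(670433.440 + 161121.960) = 911.9 m
  D: √((872.6)² + (194.6)²) = √(761430.760 + 37869.160) = 894.0 m
  E: √((120.6)² + (-823.0)²) = √(14544.360 + 677329.000) = 831.8 m
  → nearest: A (539.7 m)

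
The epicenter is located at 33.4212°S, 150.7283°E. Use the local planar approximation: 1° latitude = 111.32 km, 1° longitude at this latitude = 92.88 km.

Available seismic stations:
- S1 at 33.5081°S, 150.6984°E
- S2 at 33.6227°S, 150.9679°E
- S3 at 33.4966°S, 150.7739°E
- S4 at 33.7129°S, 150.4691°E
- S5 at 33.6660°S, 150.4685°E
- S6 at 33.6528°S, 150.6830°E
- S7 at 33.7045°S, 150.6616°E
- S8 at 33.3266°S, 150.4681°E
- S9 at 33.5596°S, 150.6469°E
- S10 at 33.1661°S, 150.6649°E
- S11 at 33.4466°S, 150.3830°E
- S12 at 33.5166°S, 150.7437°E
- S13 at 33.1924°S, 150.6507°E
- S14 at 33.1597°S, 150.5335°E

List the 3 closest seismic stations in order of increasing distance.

Distances from 33.4212°S, 150.7283°E:
S1: √((-0.0869·111.32)² + (-0.0299·92.88)²) = √(93.580626 + 7.712351) = 10.0644 km
S2: √((-0.2015·111.32)² + (0.2396·92.88)²) = √(503.148864 + 495.242652) = 31.5973 km
S3: √((-0.0754·111.32)² + (0.0456·92.88)²) = √(70.451312 + 17.938003) = 9.4016 km
S4: √((-0.2917·111.32)² + (-0.2592·92.88)²) = √(1054.433642 + 579.581358) = 40.4230 km
S5: √((-0.2448·111.32)² + (-0.2598·92.88)²) = √(742.624413 + 582.267710) = 36.3991 km
S6: √((-0.2316·111.32)² + (-0.0453·92.88)²) = √(664.696674 + 17.702753) = 26.1228 km
S7: √((-0.2833·111.32)² + (-0.0667·92.88)²) = √(994.579594 + 38.379214) = 32.1397 km
S8: √((0.0946·111.32)² + (-0.2602·92.88)²) = √(110.899265 + 584.062063) = 26.3621 km
S9: √((-0.1384·111.32)² + (-0.0814·92.88)²) = √(237.366035 + 57.160132) = 17.1618 km
S10: √((0.2551·111.32)² + (-0.0634·92.88)²) = √(806.431183 + 34.675516) = 29.0018 km
S11: √((-0.0254·111.32)² + (-0.3453·92.88)²) = √(7.994915 + 1028.578803) = 32.1959 km
S12: √((-0.0954·111.32)² + (0.0154·92.88)²) = √(112.782871 + 2.045907) = 10.7158 km
S13: √((0.2288·111.32)² + (-0.0776·92.88)²) = √(648.721715 + 51.947883) = 26.4702 km
S14: √((0.2615·111.32)² + (-0.1948·92.88)²) = √(847.402580 + 327.357517) = 34.2748 km
Sorted: S3 (9.4016 km) < S1 (10.0644 km) < S12 (10.7158 km) < S9 (17.1618 km) < S6 (26.1228 km) < …

S3, S1, S12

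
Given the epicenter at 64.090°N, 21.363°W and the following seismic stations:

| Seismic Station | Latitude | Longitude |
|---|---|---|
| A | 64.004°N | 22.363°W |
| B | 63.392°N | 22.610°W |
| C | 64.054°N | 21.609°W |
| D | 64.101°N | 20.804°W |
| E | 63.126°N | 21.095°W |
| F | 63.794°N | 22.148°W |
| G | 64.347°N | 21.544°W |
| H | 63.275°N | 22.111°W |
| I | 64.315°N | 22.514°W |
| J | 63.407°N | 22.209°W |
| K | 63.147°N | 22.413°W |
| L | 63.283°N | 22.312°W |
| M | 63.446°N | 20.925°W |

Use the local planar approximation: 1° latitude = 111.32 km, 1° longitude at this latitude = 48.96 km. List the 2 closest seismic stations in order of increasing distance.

C, D

Distances from 64.090°N, 21.363°W:
A: √((-0.086·111.32)² + (-1.000·48.96)²) = √(91.65229 + 2397.08160) = 49.887 km
B: √((-0.698·111.32)² + (-1.247·48.96)²) = √(6037.50135 + 3727.48346) = 98.818 km
C: √((-0.036·111.32)² + (-0.246·48.96)²) = √(16.06022 + 145.06179) = 12.693 km
D: √((0.011·111.32)² + (0.559·48.96)²) = √(1.49945 + 749.04246) = 27.396 km
E: √((-0.964·111.32)² + (0.268·48.96)²) = √(11515.96836 + 172.16799) = 108.112 km
F: √((-0.296·111.32)² + (-0.785·48.96)²) = √(1085.74995 + 1477.14161) = 50.625 km
G: √((0.257·111.32)² + (-0.181·48.96)²) = √(818.48861 + 78.53079) = 29.950 km
H: √((-0.815·111.32)² + (-0.748·48.96)²) = √(8231.17079 + 1341.17674) = 97.838 km
I: √((0.225·111.32)² + (-1.151·48.96)²) = √(627.35221 + 3175.65610) = 61.669 km
J: √((-0.683·111.32)² + (-0.846·48.96)²) = √(5780.79812 + 1715.62965) = 86.582 km
K: √((-0.943·111.32)² + (-1.050·48.96)²) = √(11019.70024 + 2642.78246) = 116.887 km
L: √((-0.807·111.32)² + (-0.949·48.96)²) = √(8070.37035 + 2158.81409) = 101.139 km
M: √((-0.644·111.32)² + (0.438·48.96)²) = √(5139.46757 + 459.86572) = 74.829 km
Sorted: C (12.693 km) < D (27.396 km) < G (29.950 km) < A (49.887 km) < …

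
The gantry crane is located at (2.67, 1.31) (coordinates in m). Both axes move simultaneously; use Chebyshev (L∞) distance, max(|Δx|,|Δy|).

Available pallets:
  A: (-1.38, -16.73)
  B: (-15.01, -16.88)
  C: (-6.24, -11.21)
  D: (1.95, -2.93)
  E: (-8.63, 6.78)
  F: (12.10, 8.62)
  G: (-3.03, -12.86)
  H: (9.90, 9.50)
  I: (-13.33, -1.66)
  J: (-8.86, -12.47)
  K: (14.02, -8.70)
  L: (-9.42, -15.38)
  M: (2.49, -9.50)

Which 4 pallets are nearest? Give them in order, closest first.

D, H, F, M

Distances from (2.67, 1.31):
A: max(|-4.05|, |-18.04|) = 18.04 m
B: max(|-17.68|, |-18.19|) = 18.19 m
C: max(|-8.91|, |-12.52|) = 12.52 m
D: max(|-0.72|, |-4.24|) = 4.24 m
E: max(|-11.30|, |5.47|) = 11.30 m
F: max(|9.43|, |7.31|) = 9.43 m
G: max(|-5.70|, |-14.17|) = 14.17 m
H: max(|7.23|, |8.19|) = 8.19 m
I: max(|-16.00|, |-2.97|) = 16.00 m
J: max(|-11.53|, |-13.78|) = 13.78 m
K: max(|11.35|, |-10.01|) = 11.35 m
L: max(|-12.09|, |-16.69|) = 16.69 m
M: max(|-0.18|, |-10.81|) = 10.81 m
Sorted: D (4.24 m) < H (8.19 m) < F (9.43 m) < M (10.81 m) < E (11.30 m) < K (11.35 m) < …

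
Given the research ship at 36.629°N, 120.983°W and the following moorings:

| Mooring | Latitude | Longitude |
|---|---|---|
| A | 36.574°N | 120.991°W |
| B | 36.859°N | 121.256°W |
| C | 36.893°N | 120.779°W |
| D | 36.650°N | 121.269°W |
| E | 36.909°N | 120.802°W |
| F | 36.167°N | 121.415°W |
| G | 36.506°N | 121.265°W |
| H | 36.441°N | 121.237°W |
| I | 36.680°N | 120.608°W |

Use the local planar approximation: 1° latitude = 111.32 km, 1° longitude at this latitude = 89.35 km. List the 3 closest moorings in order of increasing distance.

A, D, G

Distances from 36.629°N, 120.983°W:
A: √((-0.055·111.32)² + (-0.008·89.35)²) = √(37.48623 + 0.51094) = 6.164 km
B: √((0.230·111.32)² + (-0.273·89.35)²) = √(655.54433 + 594.99650) = 35.363 km
C: √((0.264·111.32)² + (0.204·89.35)²) = √(863.68276 + 332.23811) = 34.582 km
D: √((0.021·111.32)² + (-0.286·89.35)²) = √(5.46493 + 653.01203) = 25.661 km
E: √((0.280·111.32)² + (0.181·89.35)²) = √(971.54396 + 261.54490) = 35.115 km
F: √((-0.462·111.32)² + (-0.432·89.35)²) = √(2645.02844 + 1489.89824) = 64.303 km
G: √((-0.123·111.32)² + (-0.282·89.35)²) = √(187.48072 + 634.87369) = 28.677 km
H: √((-0.188·111.32)² + (-0.254·89.35)²) = √(437.98788 + 515.05849) = 30.871 km
I: √((0.051·111.32)² + (0.375·89.35)²) = √(32.23196 + 1122.66879) = 33.984 km
Sorted: A (6.164 km) < D (25.661 km) < G (28.677 km) < H (30.871 km) < I (33.984 km) < …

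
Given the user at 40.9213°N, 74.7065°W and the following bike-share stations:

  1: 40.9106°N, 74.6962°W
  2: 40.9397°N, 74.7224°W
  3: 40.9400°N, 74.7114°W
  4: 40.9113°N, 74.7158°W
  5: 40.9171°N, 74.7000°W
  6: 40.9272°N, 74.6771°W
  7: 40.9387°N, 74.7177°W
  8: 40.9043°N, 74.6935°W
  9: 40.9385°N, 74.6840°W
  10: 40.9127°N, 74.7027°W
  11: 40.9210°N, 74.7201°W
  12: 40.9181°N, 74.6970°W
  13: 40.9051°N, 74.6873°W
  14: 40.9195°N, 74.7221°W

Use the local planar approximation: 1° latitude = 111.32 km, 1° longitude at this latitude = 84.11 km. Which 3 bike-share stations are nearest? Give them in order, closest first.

Distances from 40.9213°N, 74.7065°W:
1: √((-0.0107·111.32)² + (0.0103·84.11)²) = √(1.418776 + 0.750533) = 1.4729 km
2: √((0.0184·111.32)² + (-0.0159·84.11)²) = √(4.195484 + 1.788502) = 2.4462 km
3: √((0.0187·111.32)² + (-0.0049·84.11)²) = √(4.333408 + 0.169859) = 2.1221 km
4: √((-0.0100·111.32)² + (-0.0093·84.11)²) = √(1.239214 + 0.611873) = 1.3605 km
5: √((-0.0042·111.32)² + (0.0065·84.11)²) = √(0.218597 + 0.298897) = 0.7194 km
6: √((0.0059·111.32)² + (0.0294·84.11)²) = √(0.431370 + 6.114908) = 2.5586 km
7: √((0.0174·111.32)² + (-0.0112·84.11)²) = √(3.751845 + 0.887424) = 2.1539 km
8: √((-0.0170·111.32)² + (0.0130·84.11)²) = √(3.581329 + 1.195589) = 2.1856 km
9: √((0.0172·111.32)² + (0.0225·84.11)²) = √(3.666091 + 3.581462) = 2.6921 km
10: √((-0.0086·111.32)² + (0.0038·84.11)²) = √(0.916523 + 0.102156) = 1.0093 km
11: √((-0.0003·111.32)² + (-0.0136·84.11)²) = √(0.001115 + 1.308498) = 1.1444 km
12: √((-0.0032·111.32)² + (0.0095·84.11)²) = √(0.126896 + 0.638473) = 0.8749 km
13: √((-0.0162·111.32)² + (0.0192·84.11)²) = √(3.252194 + 2.607941) = 2.4208 km
14: √((-0.0018·111.32)² + (-0.0156·84.11)²) = √(0.040151 + 1.721648) = 1.3273 km
Sorted: 5 (0.7194 km) < 12 (0.8749 km) < 10 (1.0093 km) < 11 (1.1444 km) < 14 (1.3273 km) < …

5, 12, 10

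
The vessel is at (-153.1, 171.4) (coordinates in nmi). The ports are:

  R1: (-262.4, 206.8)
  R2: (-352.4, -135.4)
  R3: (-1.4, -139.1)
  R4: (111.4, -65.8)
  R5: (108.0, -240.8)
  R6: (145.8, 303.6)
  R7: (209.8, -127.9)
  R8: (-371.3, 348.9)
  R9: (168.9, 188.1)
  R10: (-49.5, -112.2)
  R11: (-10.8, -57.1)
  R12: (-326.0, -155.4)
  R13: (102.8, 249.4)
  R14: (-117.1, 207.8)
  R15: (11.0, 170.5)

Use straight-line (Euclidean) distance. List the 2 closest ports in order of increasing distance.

Distances from (-153.1, 171.4):
R1: √((-109.3)² + (35.4)²) = √(11946.490 + 1253.160) = 114.9 nmi
R2: √((-199.3)² + (-306.8)²) = √(39720.490 + 94126.240) = 365.9 nmi
R3: √((151.7)² + (-310.5)²) = √(23012.890 + 96410.250) = 345.6 nmi
R4: √((264.5)² + (-237.2)²) = √(69960.250 + 56263.840) = 355.3 nmi
R5: √((261.1)² + (-412.2)²) = √(68173.210 + 169908.840) = 487.9 nmi
R6: √((298.9)² + (132.2)²) = √(89341.210 + 17476.840) = 326.8 nmi
R7: √((362.9)² + (-299.3)²) = √(131696.410 + 89580.490) = 470.4 nmi
R8: √((-218.2)² + (177.5)²) = √(47611.240 + 31506.250) = 281.3 nmi
R9: √((322.0)² + (16.7)²) = √(103684.000 + 278.890) = 322.4 nmi
R10: √((103.6)² + (-283.6)²) = √(10732.960 + 80428.960) = 301.9 nmi
R11: √((142.3)² + (-228.5)²) = √(20249.290 + 52212.250) = 269.2 nmi
R12: √((-172.9)² + (-326.8)²) = √(29894.410 + 106798.240) = 369.7 nmi
R13: √((255.9)² + (78.0)²) = √(65484.810 + 6084.000) = 267.5 nmi
R14: √((36.0)² + (36.4)²) = √(1296.000 + 1324.960) = 51.2 nmi
R15: √((164.1)² + (-0.9)²) = √(26928.810 + 0.810) = 164.1 nmi
Sorted: R14 (51.2 nmi) < R1 (114.9 nmi) < R15 (164.1 nmi) < R13 (267.5 nmi) < …

R14, R1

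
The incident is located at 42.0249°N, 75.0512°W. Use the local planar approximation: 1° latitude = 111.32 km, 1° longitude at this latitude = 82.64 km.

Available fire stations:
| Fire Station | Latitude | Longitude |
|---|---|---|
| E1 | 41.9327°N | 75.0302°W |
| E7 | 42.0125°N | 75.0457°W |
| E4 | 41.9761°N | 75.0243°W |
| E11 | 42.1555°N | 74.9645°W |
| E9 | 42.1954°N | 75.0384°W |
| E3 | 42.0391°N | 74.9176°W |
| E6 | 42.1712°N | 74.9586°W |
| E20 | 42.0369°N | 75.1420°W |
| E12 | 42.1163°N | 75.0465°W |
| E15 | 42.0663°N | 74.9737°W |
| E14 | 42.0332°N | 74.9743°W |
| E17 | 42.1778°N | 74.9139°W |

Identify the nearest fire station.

E7

Distances from 42.0249°N, 75.0512°W:
E1: 10.4094 km
E7: 1.4533 km
E4: 5.8697 km
E11: 16.2080 km
E9: 19.0095 km
E3: 11.1533 km
E6: 17.9944 km
E20: 7.6217 km
E12: 10.1821 km
E15: 7.8904 km
E14: 6.4218 km
E17: 20.4561 km
Minimum: E7 at 1.4533 km.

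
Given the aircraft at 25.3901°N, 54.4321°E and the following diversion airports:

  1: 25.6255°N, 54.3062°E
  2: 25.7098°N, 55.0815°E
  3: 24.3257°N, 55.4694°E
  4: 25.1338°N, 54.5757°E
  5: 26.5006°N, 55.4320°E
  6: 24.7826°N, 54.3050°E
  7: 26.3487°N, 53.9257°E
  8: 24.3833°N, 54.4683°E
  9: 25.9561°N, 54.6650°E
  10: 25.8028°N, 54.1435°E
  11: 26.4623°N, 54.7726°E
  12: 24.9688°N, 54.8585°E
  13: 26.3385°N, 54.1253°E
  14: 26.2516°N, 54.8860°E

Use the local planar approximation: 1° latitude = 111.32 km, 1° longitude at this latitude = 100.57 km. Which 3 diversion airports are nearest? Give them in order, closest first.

1, 4, 10

Distances from 25.3901°N, 54.4321°E:
1: √((0.2354·111.32)² + (-0.1259·100.57)²) = √(686.687770 + 160.320242) = 29.1034 km
2: √((0.3197·111.32)² + (0.6494·100.57)²) = √(1266.577206 + 4265.416738) = 74.3774 km
3: √((-1.0644·111.32)² + (1.0373·100.57)²) = √(14039.645017 + 10882.925497) = 157.8688 km
4: √((-0.2563·111.32)² + (0.1436·100.57)²) = √(814.035993 + 208.567089) = 31.9782 km
5: √((1.1105·111.32)² + (0.9999·100.57)²) = √(15282.117027 + 10112.302136) = 159.3563 km
6: √((-0.6075·111.32)² + (-0.1271·100.57)²) = √(4573.397604 + 163.390951) = 68.8243 km
7: √((0.9586·111.32)² + (-0.5064·100.57)²) = √(11387.312646 + 2593.727187) = 118.2414 km
8: √((-1.0068·111.32)² + (0.0362·100.57)²) = √(12561.248549 + 13.254216) = 112.1361 km
9: √((0.5660·111.32)² + (0.2329·100.57)²) = √(3969.897171 + 548.625358) = 67.2200 km
10: √((0.4127·111.32)² + (-0.2886·100.57)²) = √(2110.645679 + 842.421716) = 54.3421 km
11: √((1.0722·111.32)² + (0.3405·100.57)²) = √(14246.166018 + 1172.657357) = 124.1726 km
12: √((-0.4213·111.32)² + (0.4264·100.57)²) = √(2199.527082 + 1838.955806) = 63.5491 km
13: √((0.9484·111.32)² + (-0.3068·100.57)²) = √(11146.268127 + 952.023373) = 109.9922 km
14: √((0.8615·111.32)² + (0.4539·100.57)²) = √(9197.228129 + 2083.805912) = 106.2122 km
Sorted: 1 (29.1034 km) < 4 (31.9782 km) < 10 (54.3421 km) < 12 (63.5491 km) < 9 (67.2200 km) < …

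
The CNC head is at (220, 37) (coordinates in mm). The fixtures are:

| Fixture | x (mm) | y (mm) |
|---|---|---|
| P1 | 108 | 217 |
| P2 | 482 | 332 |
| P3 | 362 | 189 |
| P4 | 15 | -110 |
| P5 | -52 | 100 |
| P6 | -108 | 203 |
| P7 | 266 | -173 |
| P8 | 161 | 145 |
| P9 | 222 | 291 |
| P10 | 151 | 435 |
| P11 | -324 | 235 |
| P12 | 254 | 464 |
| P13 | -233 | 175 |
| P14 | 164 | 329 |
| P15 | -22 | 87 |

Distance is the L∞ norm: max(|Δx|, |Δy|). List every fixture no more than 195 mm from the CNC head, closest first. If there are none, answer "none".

Distances from (220, 37):
P1: max(|-112|, |180|) = 180 mm
P2: max(|262|, |295|) = 295 mm
P3: max(|142|, |152|) = 152 mm
P4: max(|-205|, |-147|) = 205 mm
P5: max(|-272|, |63|) = 272 mm
P6: max(|-328|, |166|) = 328 mm
P7: max(|46|, |-210|) = 210 mm
P8: max(|-59|, |108|) = 108 mm
P9: max(|2|, |254|) = 254 mm
P10: max(|-69|, |398|) = 398 mm
P11: max(|-544|, |198|) = 544 mm
P12: max(|34|, |427|) = 427 mm
P13: max(|-453|, |138|) = 453 mm
P14: max(|-56|, |292|) = 292 mm
P15: max(|-242|, |50|) = 242 mm
Threshold 195 mm: P8 (108 mm), P3 (152 mm), P1 (180 mm) are within range.

P8, P3, P1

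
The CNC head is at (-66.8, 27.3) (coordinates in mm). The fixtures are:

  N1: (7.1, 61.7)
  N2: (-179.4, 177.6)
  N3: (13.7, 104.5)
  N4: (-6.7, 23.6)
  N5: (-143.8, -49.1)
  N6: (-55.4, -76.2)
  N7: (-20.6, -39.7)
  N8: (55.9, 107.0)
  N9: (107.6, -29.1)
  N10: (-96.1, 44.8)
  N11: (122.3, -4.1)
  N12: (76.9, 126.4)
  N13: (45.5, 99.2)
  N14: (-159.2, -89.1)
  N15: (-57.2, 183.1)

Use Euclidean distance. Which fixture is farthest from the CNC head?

N11

Distances from (-66.8, 27.3):
N1: 81.5 mm
N2: 187.8 mm
N3: 111.5 mm
N4: 60.2 mm
N5: 108.5 mm
N6: 104.1 mm
N7: 81.4 mm
N8: 146.3 mm
N9: 183.3 mm
N10: 34.1 mm
N11: 191.7 mm
N12: 174.6 mm
N13: 133.3 mm
N14: 148.6 mm
N15: 156.1 mm
Maximum: N11 at 191.7 mm.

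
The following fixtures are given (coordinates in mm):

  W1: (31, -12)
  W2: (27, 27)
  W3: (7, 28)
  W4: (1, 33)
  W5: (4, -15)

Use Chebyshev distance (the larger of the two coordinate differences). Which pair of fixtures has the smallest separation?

W3 and W4

Pairwise distances:
W1–W2: 39 mm
W1–W3: 40 mm
W1–W4: 45 mm
W1–W5: 27 mm
W2–W3: 20 mm
W2–W4: 26 mm
W2–W5: 42 mm
W3–W4: 6 mm
W3–W5: 43 mm
W4–W5: 48 mm
Closest pair: W3–W4 at 6 mm.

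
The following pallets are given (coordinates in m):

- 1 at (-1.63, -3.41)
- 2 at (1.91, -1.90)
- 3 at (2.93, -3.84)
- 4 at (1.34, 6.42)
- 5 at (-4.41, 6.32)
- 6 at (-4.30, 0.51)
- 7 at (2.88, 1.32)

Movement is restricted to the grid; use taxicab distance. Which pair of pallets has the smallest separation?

Pairwise distances:
2–3: 2.96 m
2–7: 4.19 m
1–3: 4.99 m
1–2: 5.05 m
3–7: 5.21 m
4–5: 5.85 m
5–6: 5.92 m
1–6: 6.59 m
4–7: 6.64 m
6–7: 7.99 m
2–6: 8.62 m
2–4: 8.89 m
1–7: 9.24 m
4–6: 11.55 m
3–6: 11.58 m
3–4: 11.85 m
5–7: 12.29 m
1–5: 12.51 m
1–4: 12.80 m
2–5: 14.54 m
3–5: 17.50 m
Closest pair: 2–3 at 2.96 m.

2 and 3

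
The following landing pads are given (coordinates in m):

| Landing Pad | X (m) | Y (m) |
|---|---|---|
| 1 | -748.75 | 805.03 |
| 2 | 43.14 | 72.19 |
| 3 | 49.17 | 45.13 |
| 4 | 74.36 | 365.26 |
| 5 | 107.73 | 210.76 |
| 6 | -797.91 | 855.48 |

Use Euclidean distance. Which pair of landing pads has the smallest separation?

Pairwise distances:
2–3: 27.72 m
1–6: 70.44 m
2–5: 152.88 m
4–5: 158.06 m
3–5: 175.68 m
2–4: 294.73 m
3–4: 321.12 m
1–4: 933.22 m
4–6: 1000.59 m
1–5: 1042.46 m
1–2: 1078.96 m
1–3: 1101.87 m
5–6: 1111.69 m
2–6: 1149.31 m
3–6: 1172.27 m
Closest pair: 2–3 at 27.72 m.

2 and 3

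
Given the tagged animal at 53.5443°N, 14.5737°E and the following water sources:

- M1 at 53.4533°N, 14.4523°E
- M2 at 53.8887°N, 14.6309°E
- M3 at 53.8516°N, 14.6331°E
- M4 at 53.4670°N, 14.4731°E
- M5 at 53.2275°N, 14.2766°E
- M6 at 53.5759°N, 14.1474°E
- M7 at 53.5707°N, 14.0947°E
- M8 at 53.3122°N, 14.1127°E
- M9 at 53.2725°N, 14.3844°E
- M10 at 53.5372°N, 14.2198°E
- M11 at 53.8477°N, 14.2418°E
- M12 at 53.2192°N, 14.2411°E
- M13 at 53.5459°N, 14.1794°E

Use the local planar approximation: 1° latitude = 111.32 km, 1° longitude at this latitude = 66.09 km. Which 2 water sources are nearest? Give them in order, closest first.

M4, M1

Distances from 53.5443°N, 14.5737°E:
M1: √((-0.0910·111.32)² + (-0.1214·66.09)²) = √(102.619331 + 64.373760) = 12.9226 km
M2: √((0.3444·111.32)² + (0.0572·66.09)²) = √(1469.848863 + 14.291031) = 38.5245 km
M3: √((0.3073·111.32)² + (0.0594·66.09)²) = √(1170.230777 + 15.411482) = 34.4332 km
M4: √((-0.0773·111.32)² + (-0.1006·66.09)²) = √(74.046645 + 44.204600) = 10.8743 km
M5: √((-0.3168·111.32)² + (-0.2971·66.09)²) = √(1243.703170 + 385.546538) = 40.3640 km
M6: √((0.0316·111.32)² + (-0.4263·66.09)²) = √(12.374298 + 793.783686) = 28.3929 km
M7: √((0.0264·111.32)² + (-0.4790·66.09)²) = √(8.636828 + 1002.172614) = 31.7932 km
M8: √((-0.2321·111.32)² + (-0.4610·66.09)²) = √(667.569792 + 928.267947) = 39.9479 km
M9: √((-0.2718·111.32)² + (-0.1893·66.09)²) = √(915.472494 + 156.521042) = 32.7413 km
M10: √((-0.0071·111.32)² + (-0.3539·66.09)²) = √(0.624688 + 547.057062) = 23.4026 km
M11: √((0.3034·111.32)² + (-0.3319·66.09)²) = √(1140.716040 + 481.156114) = 40.2725 km
M12: √((-0.3251·111.32)² + (-0.3326·66.09)²) = √(1309.725654 + 483.187837) = 42.3428 km
M13: √((0.0016·111.32)² + (-0.3943·66.09)²) = √(0.031724 + 679.086439) = 26.0599 km
Sorted: M4 (10.8743 km) < M1 (12.9226 km) < M10 (23.4026 km) < M13 (26.0599 km) < …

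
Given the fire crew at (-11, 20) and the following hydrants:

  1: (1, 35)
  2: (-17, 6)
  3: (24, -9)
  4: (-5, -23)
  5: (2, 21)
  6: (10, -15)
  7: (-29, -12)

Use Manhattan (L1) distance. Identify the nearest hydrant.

Distances from (-11, 20):
1: |12| + |15| = 12 + 15 = 27
2: |-6| + |-14| = 6 + 14 = 20
3: |35| + |-29| = 35 + 29 = 64
4: |6| + |-43| = 6 + 43 = 49
5: |13| + |1| = 13 + 1 = 14
6: |21| + |-35| = 21 + 35 = 56
7: |-18| + |-32| = 18 + 32 = 50
Minimum: 5 at 14.

5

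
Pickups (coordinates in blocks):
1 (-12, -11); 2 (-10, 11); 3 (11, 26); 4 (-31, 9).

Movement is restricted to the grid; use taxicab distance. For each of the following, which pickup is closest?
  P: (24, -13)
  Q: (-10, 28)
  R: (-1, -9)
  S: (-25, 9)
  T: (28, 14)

P at (24, -13):
  1: 38 blocks
  2: 58 blocks
  3: 52 blocks
  4: 77 blocks
  → nearest: 1 (38 blocks)
Q at (-10, 28):
  1: 41 blocks
  2: 17 blocks
  3: 23 blocks
  4: 40 blocks
  → nearest: 2 (17 blocks)
R at (-1, -9):
  1: 13 blocks
  2: 29 blocks
  3: 47 blocks
  4: 48 blocks
  → nearest: 1 (13 blocks)
S at (-25, 9):
  1: 33 blocks
  2: 17 blocks
  3: 53 blocks
  4: 6 blocks
  → nearest: 4 (6 blocks)
T at (28, 14):
  1: 65 blocks
  2: 41 blocks
  3: 29 blocks
  4: 64 blocks
  → nearest: 3 (29 blocks)

P→1; Q→2; R→1; S→4; T→3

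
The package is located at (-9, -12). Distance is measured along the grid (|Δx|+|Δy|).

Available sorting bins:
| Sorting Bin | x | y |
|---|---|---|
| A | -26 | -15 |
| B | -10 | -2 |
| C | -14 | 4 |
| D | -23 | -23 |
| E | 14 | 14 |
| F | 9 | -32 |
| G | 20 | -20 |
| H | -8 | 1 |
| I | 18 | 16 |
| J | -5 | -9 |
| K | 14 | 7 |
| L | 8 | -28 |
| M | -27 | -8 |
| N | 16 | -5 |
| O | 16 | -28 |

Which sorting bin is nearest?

Distances from (-9, -12):
A: |-17| + |-3| = 17 + 3 = 20
B: |-1| + |10| = 1 + 10 = 11
C: |-5| + |16| = 5 + 16 = 21
D: |-14| + |-11| = 14 + 11 = 25
E: |23| + |26| = 23 + 26 = 49
F: |18| + |-20| = 18 + 20 = 38
G: |29| + |-8| = 29 + 8 = 37
H: |1| + |13| = 1 + 13 = 14
I: |27| + |28| = 27 + 28 = 55
J: |4| + |3| = 4 + 3 = 7
K: |23| + |19| = 23 + 19 = 42
L: |17| + |-16| = 17 + 16 = 33
M: |-18| + |4| = 18 + 4 = 22
N: |25| + |7| = 25 + 7 = 32
O: |25| + |-16| = 25 + 16 = 41
Minimum: J at 7.

J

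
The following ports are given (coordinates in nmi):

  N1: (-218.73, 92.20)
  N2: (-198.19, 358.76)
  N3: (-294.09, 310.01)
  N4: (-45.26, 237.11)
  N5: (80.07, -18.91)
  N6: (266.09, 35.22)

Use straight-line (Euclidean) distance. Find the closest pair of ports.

N2 and N3

Pairwise distances:
N1–N2: √((20.54)² + (266.56)²) = √(421.8916 + 71054.2336) = 267.35 nmi
N1–N3: √((-75.36)² + (217.81)²) = √(5679.1296 + 47441.1961) = 230.48 nmi
N1–N4: √((173.47)² + (144.91)²) = √(30091.8409 + 20998.9081) = 226.03 nmi
N1–N5: √((298.80)² + (-111.11)²) = √(89281.4400 + 12345.4321) = 318.79 nmi
N1–N6: √((484.82)² + (-56.98)²) = √(235050.4324 + 3246.7204) = 488.16 nmi
N2–N3: √((-95.90)² + (-48.75)²) = √(9196.8100 + 2376.5625) = 107.58 nmi
N2–N4: √((152.93)² + (-121.65)²) = √(23387.5849 + 14798.7225) = 195.41 nmi
N2–N5: √((278.26)² + (-377.67)²) = √(77428.6276 + 142634.6289) = 469.11 nmi
N2–N6: √((464.28)² + (-323.54)²) = √(215555.9184 + 104678.1316) = 565.89 nmi
N3–N4: √((248.83)² + (-72.90)²) = √(61916.3689 + 5314.4100) = 259.29 nmi
N3–N5: √((374.16)² + (-328.92)²) = √(139995.7056 + 108188.3664) = 498.18 nmi
N3–N6: √((560.18)² + (-274.79)²) = √(313801.6324 + 75509.5441) = 623.95 nmi
N4–N5: √((125.33)² + (-256.02)²) = √(15707.6089 + 65546.2404) = 285.05 nmi
N4–N6: √((311.35)² + (-201.89)²) = √(96938.8225 + 40759.5721) = 371.08 nmi
N5–N6: √((186.02)² + (54.13)²) = √(34603.4404 + 2930.0569) = 193.74 nmi
Closest pair: N2–N3 at 107.58 nmi.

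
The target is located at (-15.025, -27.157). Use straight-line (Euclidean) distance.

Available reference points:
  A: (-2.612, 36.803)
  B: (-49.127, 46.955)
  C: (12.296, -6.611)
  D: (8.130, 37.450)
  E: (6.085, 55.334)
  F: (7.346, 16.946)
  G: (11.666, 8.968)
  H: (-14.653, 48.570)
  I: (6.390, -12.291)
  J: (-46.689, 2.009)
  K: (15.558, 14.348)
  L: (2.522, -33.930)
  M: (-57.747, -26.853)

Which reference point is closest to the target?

Distances from (-15.025, -27.157):
A: 65.153
B: 81.581
C: 34.184
D: 68.631
E: 85.149
F: 49.452
G: 44.916
H: 75.728
I: 26.069
J: 43.050
K: 51.556
L: 18.809
M: 42.723
Minimum: L at 18.809.

L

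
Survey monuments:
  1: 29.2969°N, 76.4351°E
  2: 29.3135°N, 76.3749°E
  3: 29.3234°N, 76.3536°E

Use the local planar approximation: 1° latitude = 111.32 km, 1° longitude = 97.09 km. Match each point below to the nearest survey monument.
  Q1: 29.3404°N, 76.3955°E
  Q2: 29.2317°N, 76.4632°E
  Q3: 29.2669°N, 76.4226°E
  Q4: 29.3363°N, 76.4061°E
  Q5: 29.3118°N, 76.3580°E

Q1 at 29.3404°N, 76.3955°E:
  1: √((-0.0435·111.32)² + (0.0396·97.09)²) = √(23.449031 + 14.782210) = 6.1831 km
  2: √((-0.0269·111.32)² + (-0.0206·97.09)²) = √(8.967078 + 4.000216) = 3.6010 km
  3: √((-0.0170·111.32)² + (-0.0419·97.09)²) = √(3.581329 + 16.549202) = 4.4867 km
  → nearest: 2 (3.6010 km)
Q2 at 29.2317°N, 76.4632°E:
  1: √((0.0652·111.32)² + (-0.0281·97.09)²) = √(52.679493 + 7.443233) = 7.7539 km
  2: √((0.0818·111.32)² + (-0.0883·97.09)²) = √(82.918799 + 73.497135) = 12.5066 km
  3: √((0.0917·111.32)² + (-0.1096·97.09)²) = √(104.204162 + 113.232243) = 14.7457 km
  → nearest: 1 (7.7539 km)
Q3 at 29.2669°N, 76.4226°E:
  1: √((0.0300·111.32)² + (0.0125·97.09)²) = √(11.152928 + 1.472886) = 3.5533 km
  2: √((0.0466·111.32)² + (-0.0477·97.09)²) = √(26.910281 + 21.447949) = 6.9540 km
  3: √((0.0565·111.32)² + (-0.0690·97.09)²) = √(39.558817 + 44.879415) = 9.1890 km
  → nearest: 1 (3.5533 km)
Q4 at 29.3363°N, 76.4061°E:
  1: √((-0.0394·111.32)² + (0.0290·97.09)²) = √(19.237066 + 7.927660) = 5.2120 km
  2: √((-0.0228·111.32)² + (-0.0312·97.09)²) = √(6.441931 + 9.176101) = 3.9520 km
  3: √((-0.0129·111.32)² + (-0.0525·97.09)²) = √(2.062176 + 25.981703) = 5.2956 km
  → nearest: 2 (3.9520 km)
Q5 at 29.3118°N, 76.3580°E:
  1: √((-0.0149·111.32)² + (0.0771·97.09)²) = √(2.751180 + 56.034791) = 7.6672 km
  2: √((0.0017·111.32)² + (0.0169·97.09)²) = √(0.035813 + 2.692294) = 1.6517 km
  3: √((0.0116·111.32)² + (-0.0044·97.09)²) = √(1.667487 + 0.182496) = 1.3601 km
  → nearest: 3 (1.3601 km)

Q1→2; Q2→1; Q3→1; Q4→2; Q5→3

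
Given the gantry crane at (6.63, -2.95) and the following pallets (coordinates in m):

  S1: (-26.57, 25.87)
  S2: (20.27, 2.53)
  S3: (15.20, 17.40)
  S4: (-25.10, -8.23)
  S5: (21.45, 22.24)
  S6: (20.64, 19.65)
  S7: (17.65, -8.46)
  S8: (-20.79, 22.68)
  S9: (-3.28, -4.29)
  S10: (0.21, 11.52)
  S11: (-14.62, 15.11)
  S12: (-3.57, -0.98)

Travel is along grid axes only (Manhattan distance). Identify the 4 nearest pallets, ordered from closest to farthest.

S9, S12, S7, S2

Distances from (6.63, -2.95):
S1: |-33.20| + |28.82| = 33.20 + 28.82 = 62.02 m
S2: |13.64| + |5.48| = 13.64 + 5.48 = 19.12 m
S3: |8.57| + |20.35| = 8.57 + 20.35 = 28.92 m
S4: |-31.73| + |-5.28| = 31.73 + 5.28 = 37.01 m
S5: |14.82| + |25.19| = 14.82 + 25.19 = 40.01 m
S6: |14.01| + |22.60| = 14.01 + 22.60 = 36.61 m
S7: |11.02| + |-5.51| = 11.02 + 5.51 = 16.53 m
S8: |-27.42| + |25.63| = 27.42 + 25.63 = 53.05 m
S9: |-9.91| + |-1.34| = 9.91 + 1.34 = 11.25 m
S10: |-6.42| + |14.47| = 6.42 + 14.47 = 20.89 m
S11: |-21.25| + |18.06| = 21.25 + 18.06 = 39.31 m
S12: |-10.20| + |1.97| = 10.20 + 1.97 = 12.17 m
Sorted: S9 (11.25 m) < S12 (12.17 m) < S7 (16.53 m) < S2 (19.12 m) < S10 (20.89 m) < S3 (28.92 m) < …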